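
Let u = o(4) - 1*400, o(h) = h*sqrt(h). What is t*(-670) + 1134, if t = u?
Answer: 263774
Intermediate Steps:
o(h) = h**(3/2)
u = -392 (u = 4**(3/2) - 1*400 = 8 - 400 = -392)
t = -392
t*(-670) + 1134 = -392*(-670) + 1134 = 262640 + 1134 = 263774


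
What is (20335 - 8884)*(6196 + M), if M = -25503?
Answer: -221084457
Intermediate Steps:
(20335 - 8884)*(6196 + M) = (20335 - 8884)*(6196 - 25503) = 11451*(-19307) = -221084457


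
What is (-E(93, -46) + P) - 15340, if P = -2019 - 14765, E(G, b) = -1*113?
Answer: -32011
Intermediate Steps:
E(G, b) = -113
P = -16784
(-E(93, -46) + P) - 15340 = (-1*(-113) - 16784) - 15340 = (113 - 16784) - 15340 = -16671 - 15340 = -32011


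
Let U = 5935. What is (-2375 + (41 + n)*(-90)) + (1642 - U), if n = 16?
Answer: -11798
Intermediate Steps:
(-2375 + (41 + n)*(-90)) + (1642 - U) = (-2375 + (41 + 16)*(-90)) + (1642 - 1*5935) = (-2375 + 57*(-90)) + (1642 - 5935) = (-2375 - 5130) - 4293 = -7505 - 4293 = -11798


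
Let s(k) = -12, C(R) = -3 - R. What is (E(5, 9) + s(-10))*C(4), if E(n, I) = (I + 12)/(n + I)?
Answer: 147/2 ≈ 73.500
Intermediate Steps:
E(n, I) = (12 + I)/(I + n)
(E(5, 9) + s(-10))*C(4) = ((12 + 9)/(9 + 5) - 12)*(-3 - 1*4) = (21/14 - 12)*(-3 - 4) = ((1/14)*21 - 12)*(-7) = (3/2 - 12)*(-7) = -21/2*(-7) = 147/2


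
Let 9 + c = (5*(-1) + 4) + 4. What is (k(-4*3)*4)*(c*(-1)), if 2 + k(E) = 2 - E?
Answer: 288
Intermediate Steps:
k(E) = -E (k(E) = -2 + (2 - E) = -E)
c = -6 (c = -9 + ((5*(-1) + 4) + 4) = -9 + ((-5 + 4) + 4) = -9 + (-1 + 4) = -9 + 3 = -6)
(k(-4*3)*4)*(c*(-1)) = (-(-4)*3*4)*(-6*(-1)) = (-1*(-12)*4)*6 = (12*4)*6 = 48*6 = 288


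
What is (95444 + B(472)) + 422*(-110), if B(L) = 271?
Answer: 49295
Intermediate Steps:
(95444 + B(472)) + 422*(-110) = (95444 + 271) + 422*(-110) = 95715 - 46420 = 49295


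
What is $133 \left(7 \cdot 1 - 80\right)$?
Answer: $-9709$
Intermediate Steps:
$133 \left(7 \cdot 1 - 80\right) = 133 \left(7 - 80\right) = 133 \left(-73\right) = -9709$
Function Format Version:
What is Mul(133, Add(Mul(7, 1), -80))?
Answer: -9709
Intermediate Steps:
Mul(133, Add(Mul(7, 1), -80)) = Mul(133, Add(7, -80)) = Mul(133, -73) = -9709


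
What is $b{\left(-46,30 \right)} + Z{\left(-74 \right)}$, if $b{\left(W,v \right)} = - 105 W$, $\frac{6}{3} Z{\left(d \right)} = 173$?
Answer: $\frac{9833}{2} \approx 4916.5$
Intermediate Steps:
$Z{\left(d \right)} = \frac{173}{2}$ ($Z{\left(d \right)} = \frac{1}{2} \cdot 173 = \frac{173}{2}$)
$b{\left(-46,30 \right)} + Z{\left(-74 \right)} = \left(-105\right) \left(-46\right) + \frac{173}{2} = 4830 + \frac{173}{2} = \frac{9833}{2}$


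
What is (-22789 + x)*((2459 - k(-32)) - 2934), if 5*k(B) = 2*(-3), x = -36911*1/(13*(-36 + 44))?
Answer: 5702104823/520 ≈ 1.0966e+7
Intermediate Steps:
x = -36911/104 (x = -36911/(13*8) = -36911/104 ≈ -354.91)
k(B) = -6/5 (k(B) = (2*(-3))/5 = (1/5)*(-6) = -6/5)
(-22789 + x)*((2459 - k(-32)) - 2934) = (-22789 - 36911/104)*((2459 - 1*(-6/5)) - 2934) = -2406967*((2459 + 6/5) - 2934)/104 = -2406967*(12301/5 - 2934)/104 = -2406967/104*(-2369/5) = 5702104823/520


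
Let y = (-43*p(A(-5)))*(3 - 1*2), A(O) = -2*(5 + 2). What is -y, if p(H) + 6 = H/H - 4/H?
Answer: -1419/7 ≈ -202.71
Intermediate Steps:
A(O) = -14 (A(O) = -2*7 = -14)
p(H) = -5 - 4/H (p(H) = -6 + (H/H - 4/H) = -6 + (1 - 4/H) = -5 - 4/H)
y = 1419/7 (y = (-43*(-5 - 4/(-14)))*(3 - 1*2) = (-43*(-5 - 4*(-1/14)))*(3 - 2) = -43*(-5 + 2/7)*1 = -43*(-33/7)*1 = (1419/7)*1 = 1419/7 ≈ 202.71)
-y = -1*1419/7 = -1419/7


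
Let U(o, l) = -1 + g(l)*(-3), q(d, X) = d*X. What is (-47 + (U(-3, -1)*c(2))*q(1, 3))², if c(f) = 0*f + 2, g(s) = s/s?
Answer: 5041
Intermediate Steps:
g(s) = 1
q(d, X) = X*d
U(o, l) = -4 (U(o, l) = -1 + 1*(-3) = -1 - 3 = -4)
c(f) = 2 (c(f) = 0 + 2 = 2)
(-47 + (U(-3, -1)*c(2))*q(1, 3))² = (-47 + (-4*2)*(3*1))² = (-47 - 8*3)² = (-47 - 24)² = (-71)² = 5041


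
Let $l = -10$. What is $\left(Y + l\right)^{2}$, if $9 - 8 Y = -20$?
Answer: $\frac{2601}{64} \approx 40.641$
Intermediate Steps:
$Y = \frac{29}{8}$ ($Y = \frac{9}{8} - - \frac{5}{2} = \frac{9}{8} + \frac{5}{2} = \frac{29}{8} \approx 3.625$)
$\left(Y + l\right)^{2} = \left(\frac{29}{8} - 10\right)^{2} = \left(- \frac{51}{8}\right)^{2} = \frac{2601}{64}$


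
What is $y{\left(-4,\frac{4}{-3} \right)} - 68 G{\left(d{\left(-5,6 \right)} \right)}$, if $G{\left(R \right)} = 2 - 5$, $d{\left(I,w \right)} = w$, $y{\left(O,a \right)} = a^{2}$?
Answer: $\frac{1852}{9} \approx 205.78$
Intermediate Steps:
$G{\left(R \right)} = -3$
$y{\left(-4,\frac{4}{-3} \right)} - 68 G{\left(d{\left(-5,6 \right)} \right)} = \left(\frac{4}{-3}\right)^{2} - -204 = \left(4 \left(- \frac{1}{3}\right)\right)^{2} + 204 = \left(- \frac{4}{3}\right)^{2} + 204 = \frac{16}{9} + 204 = \frac{1852}{9}$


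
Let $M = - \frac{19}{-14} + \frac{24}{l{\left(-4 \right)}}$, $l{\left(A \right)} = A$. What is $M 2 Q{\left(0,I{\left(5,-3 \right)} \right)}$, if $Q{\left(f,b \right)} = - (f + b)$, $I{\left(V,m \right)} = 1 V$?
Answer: $\frac{325}{7} \approx 46.429$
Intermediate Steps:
$I{\left(V,m \right)} = V$
$M = - \frac{65}{14}$ ($M = - \frac{19}{-14} + \frac{24}{-4} = \left(-19\right) \left(- \frac{1}{14}\right) + 24 \left(- \frac{1}{4}\right) = \frac{19}{14} - 6 = - \frac{65}{14} \approx -4.6429$)
$Q{\left(f,b \right)} = - b - f$ ($Q{\left(f,b \right)} = - (b + f) = - b - f$)
$M 2 Q{\left(0,I{\left(5,-3 \right)} \right)} = \left(- \frac{65}{14}\right) 2 \left(\left(-1\right) 5 - 0\right) = - \frac{65 \left(-5 + 0\right)}{7} = \left(- \frac{65}{7}\right) \left(-5\right) = \frac{325}{7}$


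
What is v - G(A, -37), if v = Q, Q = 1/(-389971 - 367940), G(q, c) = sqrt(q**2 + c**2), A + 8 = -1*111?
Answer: -1/757911 - sqrt(15530) ≈ -124.62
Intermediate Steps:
A = -119 (A = -8 - 1*111 = -8 - 111 = -119)
G(q, c) = sqrt(c**2 + q**2)
Q = -1/757911 (Q = 1/(-757911) = -1/757911 ≈ -1.3194e-6)
v = -1/757911 ≈ -1.3194e-6
v - G(A, -37) = -1/757911 - sqrt((-37)**2 + (-119)**2) = -1/757911 - sqrt(1369 + 14161) = -1/757911 - sqrt(15530)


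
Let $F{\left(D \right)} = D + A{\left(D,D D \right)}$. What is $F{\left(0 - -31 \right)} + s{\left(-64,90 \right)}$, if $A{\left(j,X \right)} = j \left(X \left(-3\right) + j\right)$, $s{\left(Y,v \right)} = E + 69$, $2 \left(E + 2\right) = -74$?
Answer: $-88351$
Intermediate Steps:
$E = -39$ ($E = -2 + \frac{1}{2} \left(-74\right) = -2 - 37 = -39$)
$s{\left(Y,v \right)} = 30$ ($s{\left(Y,v \right)} = -39 + 69 = 30$)
$A{\left(j,X \right)} = j \left(j - 3 X\right)$ ($A{\left(j,X \right)} = j \left(- 3 X + j\right) = j \left(j - 3 X\right)$)
$F{\left(D \right)} = D + D \left(D - 3 D^{2}\right)$ ($F{\left(D \right)} = D + D \left(D - 3 D D\right) = D + D \left(D - 3 D^{2}\right)$)
$F{\left(0 - -31 \right)} + s{\left(-64,90 \right)} = \left(0 - -31\right) \left(1 - \left(0 - -31\right) \left(-1 + 3 \left(0 - -31\right)\right)\right) + 30 = \left(0 + 31\right) \left(1 - \left(0 + 31\right) \left(-1 + 3 \left(0 + 31\right)\right)\right) + 30 = 31 \left(1 - 31 \left(-1 + 3 \cdot 31\right)\right) + 30 = 31 \left(1 - 31 \left(-1 + 93\right)\right) + 30 = 31 \left(1 - 31 \cdot 92\right) + 30 = 31 \left(1 - 2852\right) + 30 = 31 \left(-2851\right) + 30 = -88381 + 30 = -88351$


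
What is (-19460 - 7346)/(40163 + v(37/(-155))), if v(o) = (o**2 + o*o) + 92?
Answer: -644014150/967129113 ≈ -0.66590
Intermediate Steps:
v(o) = 92 + 2*o**2 (v(o) = (o**2 + o**2) + 92 = 2*o**2 + 92 = 92 + 2*o**2)
(-19460 - 7346)/(40163 + v(37/(-155))) = (-19460 - 7346)/(40163 + (92 + 2*(37/(-155))**2)) = -26806/(40163 + (92 + 2*(37*(-1/155))**2)) = -26806/(40163 + (92 + 2*(-37/155)**2)) = -26806/(40163 + (92 + 2*(1369/24025))) = -26806/(40163 + (92 + 2738/24025)) = -26806/(40163 + 2213038/24025) = -26806/967129113/24025 = -26806*24025/967129113 = -644014150/967129113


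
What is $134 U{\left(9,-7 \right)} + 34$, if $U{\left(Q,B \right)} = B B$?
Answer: $6600$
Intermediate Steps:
$U{\left(Q,B \right)} = B^{2}$
$134 U{\left(9,-7 \right)} + 34 = 134 \left(-7\right)^{2} + 34 = 134 \cdot 49 + 34 = 6566 + 34 = 6600$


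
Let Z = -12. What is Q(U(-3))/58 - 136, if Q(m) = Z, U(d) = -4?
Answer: -3950/29 ≈ -136.21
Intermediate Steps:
Q(m) = -12
Q(U(-3))/58 - 136 = -12/58 - 136 = -12*1/58 - 136 = -6/29 - 136 = -3950/29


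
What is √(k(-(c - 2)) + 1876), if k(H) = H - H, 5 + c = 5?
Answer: 2*√469 ≈ 43.313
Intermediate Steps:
c = 0 (c = -5 + 5 = 0)
k(H) = 0
√(k(-(c - 2)) + 1876) = √(0 + 1876) = √1876 = 2*√469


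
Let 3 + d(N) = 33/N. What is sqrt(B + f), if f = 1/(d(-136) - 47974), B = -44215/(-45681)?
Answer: sqrt(85989270640443039312495)/298064185305 ≈ 0.98381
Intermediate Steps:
B = 44215/45681 (B = -44215*(-1/45681) = 44215/45681 ≈ 0.96791)
d(N) = -3 + 33/N
f = -136/6524905 (f = 1/((-3 + 33/(-136)) - 47974) = 1/((-3 + 33*(-1/136)) - 47974) = 1/((-3 - 33/136) - 47974) = 1/(-441/136 - 47974) = 1/(-6524905/136) = -136/6524905 ≈ -2.0843e-5)
sqrt(B + f) = sqrt(44215/45681 - 136/6524905) = sqrt(288492461959/298064185305) = sqrt(85989270640443039312495)/298064185305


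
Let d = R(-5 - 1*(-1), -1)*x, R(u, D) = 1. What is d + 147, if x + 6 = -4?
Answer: 137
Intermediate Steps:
x = -10 (x = -6 - 4 = -10)
d = -10 (d = 1*(-10) = -10)
d + 147 = -10 + 147 = 137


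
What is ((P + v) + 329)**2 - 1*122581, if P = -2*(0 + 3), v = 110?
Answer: 64908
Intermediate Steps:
P = -6 (P = -2*3 = -6)
((P + v) + 329)**2 - 1*122581 = ((-6 + 110) + 329)**2 - 1*122581 = (104 + 329)**2 - 122581 = 433**2 - 122581 = 187489 - 122581 = 64908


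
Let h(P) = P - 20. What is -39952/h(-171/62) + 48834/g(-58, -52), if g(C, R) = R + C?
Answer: 101783933/77605 ≈ 1311.6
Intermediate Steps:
h(P) = -20 + P
g(C, R) = C + R
-39952/h(-171/62) + 48834/g(-58, -52) = -39952/(-20 - 171/62) + 48834/(-58 - 52) = -39952/(-20 - 171*1/62) + 48834/(-110) = -39952/(-20 - 171/62) + 48834*(-1/110) = -39952/(-1411/62) - 24417/55 = -39952*(-62/1411) - 24417/55 = 2477024/1411 - 24417/55 = 101783933/77605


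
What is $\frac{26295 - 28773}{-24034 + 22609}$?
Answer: $\frac{826}{475} \approx 1.7389$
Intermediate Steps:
$\frac{26295 - 28773}{-24034 + 22609} = - \frac{2478}{-1425} = \left(-2478\right) \left(- \frac{1}{1425}\right) = \frac{826}{475}$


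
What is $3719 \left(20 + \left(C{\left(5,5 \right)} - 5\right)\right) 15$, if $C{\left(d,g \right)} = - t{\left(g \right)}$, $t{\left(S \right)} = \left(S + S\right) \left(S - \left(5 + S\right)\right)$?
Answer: $3626025$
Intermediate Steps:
$t{\left(S \right)} = - 10 S$ ($t{\left(S \right)} = 2 S \left(-5\right) = - 10 S$)
$C{\left(d,g \right)} = 10 g$ ($C{\left(d,g \right)} = - \left(-10\right) g = 10 g$)
$3719 \left(20 + \left(C{\left(5,5 \right)} - 5\right)\right) 15 = 3719 \left(20 + \left(10 \cdot 5 - 5\right)\right) 15 = 3719 \left(20 + \left(50 - 5\right)\right) 15 = 3719 \left(20 + 45\right) 15 = 3719 \cdot 65 \cdot 15 = 3719 \cdot 975 = 3626025$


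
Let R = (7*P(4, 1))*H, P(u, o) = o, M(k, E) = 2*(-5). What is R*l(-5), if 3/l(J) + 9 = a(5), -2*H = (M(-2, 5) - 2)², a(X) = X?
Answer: 378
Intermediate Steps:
M(k, E) = -10
H = -72 (H = -(-10 - 2)²/2 = -½*(-12)² = -½*144 = -72)
l(J) = -¾ (l(J) = 3/(-9 + 5) = 3/(-4) = 3*(-¼) = -¾)
R = -504 (R = (7*1)*(-72) = 7*(-72) = -504)
R*l(-5) = -504*(-¾) = 378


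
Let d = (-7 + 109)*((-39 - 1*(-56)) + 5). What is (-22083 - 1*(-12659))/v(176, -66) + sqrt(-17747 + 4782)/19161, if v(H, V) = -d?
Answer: 2356/561 + I*sqrt(12965)/19161 ≈ 4.1996 + 0.0059425*I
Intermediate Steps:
d = 2244 (d = 102*((-39 + 56) + 5) = 102*(17 + 5) = 102*22 = 2244)
v(H, V) = -2244 (v(H, V) = -1*2244 = -2244)
(-22083 - 1*(-12659))/v(176, -66) + sqrt(-17747 + 4782)/19161 = (-22083 - 1*(-12659))/(-2244) + sqrt(-17747 + 4782)/19161 = (-22083 + 12659)*(-1/2244) + sqrt(-12965)*(1/19161) = -9424*(-1/2244) + (I*sqrt(12965))*(1/19161) = 2356/561 + I*sqrt(12965)/19161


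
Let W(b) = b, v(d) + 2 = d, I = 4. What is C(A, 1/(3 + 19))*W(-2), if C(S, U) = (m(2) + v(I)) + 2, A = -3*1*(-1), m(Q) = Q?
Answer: -12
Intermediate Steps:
v(d) = -2 + d
A = 3 (A = -3*(-1) = 3)
C(S, U) = 6 (C(S, U) = (2 + (-2 + 4)) + 2 = (2 + 2) + 2 = 4 + 2 = 6)
C(A, 1/(3 + 19))*W(-2) = 6*(-2) = -12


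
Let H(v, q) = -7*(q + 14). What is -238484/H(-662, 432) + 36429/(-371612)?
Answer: 44254892435/580086332 ≈ 76.290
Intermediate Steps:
H(v, q) = -98 - 7*q (H(v, q) = -7*(14 + q) = -98 - 7*q)
-238484/H(-662, 432) + 36429/(-371612) = -238484/(-98 - 7*432) + 36429/(-371612) = -238484/(-98 - 3024) + 36429*(-1/371612) = -238484/(-3122) - 36429/371612 = -238484*(-1/3122) - 36429/371612 = 119242/1561 - 36429/371612 = 44254892435/580086332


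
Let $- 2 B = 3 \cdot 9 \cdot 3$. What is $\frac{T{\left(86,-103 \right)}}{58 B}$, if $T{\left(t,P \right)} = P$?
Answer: $\frac{103}{2349} \approx 0.043848$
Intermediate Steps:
$B = - \frac{81}{2}$ ($B = - \frac{3 \cdot 9 \cdot 3}{2} = - \frac{27 \cdot 3}{2} = \left(- \frac{1}{2}\right) 81 = - \frac{81}{2} \approx -40.5$)
$\frac{T{\left(86,-103 \right)}}{58 B} = - \frac{103}{58 \left(- \frac{81}{2}\right)} = - \frac{103}{-2349} = \left(-103\right) \left(- \frac{1}{2349}\right) = \frac{103}{2349}$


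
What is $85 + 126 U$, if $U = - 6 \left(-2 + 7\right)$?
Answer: $-3695$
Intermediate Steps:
$U = -30$ ($U = \left(-6\right) 5 = -30$)
$85 + 126 U = 85 + 126 \left(-30\right) = 85 - 3780 = -3695$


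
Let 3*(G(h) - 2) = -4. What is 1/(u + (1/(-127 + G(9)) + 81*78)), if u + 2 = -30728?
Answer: -379/9252151 ≈ -4.0963e-5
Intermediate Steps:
G(h) = ⅔ (G(h) = 2 + (⅓)*(-4) = 2 - 4/3 = ⅔)
u = -30730 (u = -2 - 30728 = -30730)
1/(u + (1/(-127 + G(9)) + 81*78)) = 1/(-30730 + (1/(-127 + ⅔) + 81*78)) = 1/(-30730 + (1/(-379/3) + 6318)) = 1/(-30730 + (-3/379 + 6318)) = 1/(-30730 + 2394519/379) = 1/(-9252151/379) = -379/9252151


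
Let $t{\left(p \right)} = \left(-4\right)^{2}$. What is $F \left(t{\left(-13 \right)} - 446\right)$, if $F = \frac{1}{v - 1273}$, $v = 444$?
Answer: $\frac{430}{829} \approx 0.5187$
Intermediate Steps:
$t{\left(p \right)} = 16$
$F = - \frac{1}{829}$ ($F = \frac{1}{444 - 1273} = \frac{1}{-829} = - \frac{1}{829} \approx -0.0012063$)
$F \left(t{\left(-13 \right)} - 446\right) = - \frac{16 - 446}{829} = \left(- \frac{1}{829}\right) \left(-430\right) = \frac{430}{829}$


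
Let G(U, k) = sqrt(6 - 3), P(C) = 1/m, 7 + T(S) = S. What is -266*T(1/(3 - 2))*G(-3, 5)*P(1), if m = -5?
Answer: -1596*sqrt(3)/5 ≈ -552.87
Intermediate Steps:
T(S) = -7 + S
P(C) = -1/5 (P(C) = 1/(-5) = -1/5)
G(U, k) = sqrt(3)
-266*T(1/(3 - 2))*G(-3, 5)*P(1) = -266*(-7 + 1/(3 - 2))*sqrt(3)*(-1)/5 = -266*(-7 + 1/1)*sqrt(3)*(-1)/5 = -266*(-7 + 1)*sqrt(3)*(-1)/5 = -266*(-6*sqrt(3))*(-1)/5 = -1596*sqrt(3)/5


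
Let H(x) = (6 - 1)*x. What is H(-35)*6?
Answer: -1050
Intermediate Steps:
H(x) = 5*x
H(-35)*6 = (5*(-35))*6 = -175*6 = -1050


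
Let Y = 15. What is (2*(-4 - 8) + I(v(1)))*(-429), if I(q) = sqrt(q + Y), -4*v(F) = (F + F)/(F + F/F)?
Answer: 10296 - 429*sqrt(59)/2 ≈ 8648.4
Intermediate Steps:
v(F) = -F/(2*(1 + F)) (v(F) = -(F + F)/(4*(F + F/F)) = -2*F/(4*(F + 1)) = -2*F/(4*(1 + F)) = -F/(2*(1 + F)))
I(q) = sqrt(15 + q) (I(q) = sqrt(q + 15) = sqrt(15 + q))
(2*(-4 - 8) + I(v(1)))*(-429) = (2*(-4 - 8) + sqrt(15 - 1*1/(2 + 2*1)))*(-429) = (2*(-12) + sqrt(15 - 1*1/(2 + 2)))*(-429) = (-24 + sqrt(15 - 1*1/4))*(-429) = (-24 + sqrt(15 - 1*1*1/4))*(-429) = (-24 + sqrt(15 - 1/4))*(-429) = (-24 + sqrt(59/4))*(-429) = (-24 + sqrt(59)/2)*(-429) = 10296 - 429*sqrt(59)/2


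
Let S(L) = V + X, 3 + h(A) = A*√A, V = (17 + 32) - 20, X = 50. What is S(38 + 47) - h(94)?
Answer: 82 - 94*√94 ≈ -829.36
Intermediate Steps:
V = 29 (V = 49 - 20 = 29)
h(A) = -3 + A^(3/2) (h(A) = -3 + A*√A = -3 + A^(3/2))
S(L) = 79 (S(L) = 29 + 50 = 79)
S(38 + 47) - h(94) = 79 - (-3 + 94^(3/2)) = 79 - (-3 + 94*√94) = 79 + (3 - 94*√94) = 82 - 94*√94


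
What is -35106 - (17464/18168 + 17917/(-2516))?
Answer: -200554729537/5713836 ≈ -35100.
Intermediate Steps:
-35106 - (17464/18168 + 17917/(-2516)) = -35106 - (17464*(1/18168) + 17917*(-1/2516)) = -35106 - (2183/2271 - 17917/2516) = -35106 - 1*(-35197079/5713836) = -35106 + 35197079/5713836 = -200554729537/5713836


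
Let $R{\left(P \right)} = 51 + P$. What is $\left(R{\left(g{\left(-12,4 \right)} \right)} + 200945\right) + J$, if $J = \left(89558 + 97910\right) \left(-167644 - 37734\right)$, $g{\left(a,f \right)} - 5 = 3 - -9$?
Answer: $-38501601891$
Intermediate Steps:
$g{\left(a,f \right)} = 17$ ($g{\left(a,f \right)} = 5 + \left(3 - -9\right) = 5 + \left(3 + 9\right) = 5 + 12 = 17$)
$J = -38501802904$ ($J = 187468 \left(-205378\right) = -38501802904$)
$\left(R{\left(g{\left(-12,4 \right)} \right)} + 200945\right) + J = \left(\left(51 + 17\right) + 200945\right) - 38501802904 = \left(68 + 200945\right) - 38501802904 = 201013 - 38501802904 = -38501601891$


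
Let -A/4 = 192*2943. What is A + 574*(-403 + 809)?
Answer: -2027180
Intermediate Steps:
A = -2260224 (A = -768*2943 = -4*565056 = -2260224)
A + 574*(-403 + 809) = -2260224 + 574*(-403 + 809) = -2260224 + 574*406 = -2260224 + 233044 = -2027180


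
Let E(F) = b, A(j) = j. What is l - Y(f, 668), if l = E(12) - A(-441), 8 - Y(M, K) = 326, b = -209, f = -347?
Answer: 550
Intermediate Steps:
E(F) = -209
Y(M, K) = -318 (Y(M, K) = 8 - 1*326 = 8 - 326 = -318)
l = 232 (l = -209 - 1*(-441) = -209 + 441 = 232)
l - Y(f, 668) = 232 - 1*(-318) = 232 + 318 = 550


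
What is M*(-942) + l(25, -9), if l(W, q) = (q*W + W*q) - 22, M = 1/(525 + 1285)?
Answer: -427631/905 ≈ -472.52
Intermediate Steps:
M = 1/1810 ≈ 0.00055249
l(W, q) = -22 + 2*W*q (l(W, q) = (W*q + W*q) - 22 = 2*W*q - 22 = -22 + 2*W*q)
M*(-942) + l(25, -9) = (1/1810)*(-942) + (-22 + 2*25*(-9)) = -471/905 + (-22 - 450) = -471/905 - 472 = -427631/905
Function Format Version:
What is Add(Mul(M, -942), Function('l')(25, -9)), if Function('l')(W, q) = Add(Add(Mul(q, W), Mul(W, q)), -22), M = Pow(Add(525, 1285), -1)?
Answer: Rational(-427631, 905) ≈ -472.52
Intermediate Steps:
M = Rational(1, 1810) (M = Pow(1810, -1) = Rational(1, 1810) ≈ 0.00055249)
Function('l')(W, q) = Add(-22, Mul(2, W, q)) (Function('l')(W, q) = Add(Add(Mul(W, q), Mul(W, q)), -22) = Add(Mul(2, W, q), -22) = Add(-22, Mul(2, W, q)))
Add(Mul(M, -942), Function('l')(25, -9)) = Add(Mul(Rational(1, 1810), -942), Add(-22, Mul(2, 25, -9))) = Add(Rational(-471, 905), Add(-22, -450)) = Add(Rational(-471, 905), -472) = Rational(-427631, 905)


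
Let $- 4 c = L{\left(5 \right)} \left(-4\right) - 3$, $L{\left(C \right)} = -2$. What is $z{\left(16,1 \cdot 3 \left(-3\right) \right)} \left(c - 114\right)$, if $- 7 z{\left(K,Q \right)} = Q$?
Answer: $- \frac{4149}{28} \approx -148.18$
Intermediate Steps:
$z{\left(K,Q \right)} = - \frac{Q}{7}$
$c = - \frac{5}{4}$ ($c = - \frac{\left(-2\right) \left(-4\right) - 3}{4} = - \frac{8 - 3}{4} = \left(- \frac{1}{4}\right) 5 = - \frac{5}{4} \approx -1.25$)
$z{\left(16,1 \cdot 3 \left(-3\right) \right)} \left(c - 114\right) = - \frac{1 \cdot 3 \left(-3\right)}{7} \left(- \frac{5}{4} - 114\right) = - \frac{3 \left(-3\right)}{7} \left(- \frac{461}{4}\right) = \left(- \frac{1}{7}\right) \left(-9\right) \left(- \frac{461}{4}\right) = \frac{9}{7} \left(- \frac{461}{4}\right) = - \frac{4149}{28}$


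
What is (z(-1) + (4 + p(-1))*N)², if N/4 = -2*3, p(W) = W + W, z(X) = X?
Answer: 2401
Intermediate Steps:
p(W) = 2*W
N = -24 (N = 4*(-2*3) = 4*(-6) = -24)
(z(-1) + (4 + p(-1))*N)² = (-1 + (4 + 2*(-1))*(-24))² = (-1 + (4 - 2)*(-24))² = (-1 + 2*(-24))² = (-1 - 48)² = (-49)² = 2401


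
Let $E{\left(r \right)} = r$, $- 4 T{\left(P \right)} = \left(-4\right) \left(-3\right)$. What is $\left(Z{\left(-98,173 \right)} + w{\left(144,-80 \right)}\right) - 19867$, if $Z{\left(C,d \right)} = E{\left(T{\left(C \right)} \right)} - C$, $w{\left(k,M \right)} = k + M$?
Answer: $-19708$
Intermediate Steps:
$T{\left(P \right)} = -3$ ($T{\left(P \right)} = - \frac{\left(-4\right) \left(-3\right)}{4} = \left(- \frac{1}{4}\right) 12 = -3$)
$w{\left(k,M \right)} = M + k$
$Z{\left(C,d \right)} = -3 - C$
$\left(Z{\left(-98,173 \right)} + w{\left(144,-80 \right)}\right) - 19867 = \left(\left(-3 - -98\right) + \left(-80 + 144\right)\right) - 19867 = \left(\left(-3 + 98\right) + 64\right) - 19867 = \left(95 + 64\right) - 19867 = 159 - 19867 = -19708$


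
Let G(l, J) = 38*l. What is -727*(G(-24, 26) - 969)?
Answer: 1367487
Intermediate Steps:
-727*(G(-24, 26) - 969) = -727*(38*(-24) - 969) = -727*(-912 - 969) = -727*(-1881) = 1367487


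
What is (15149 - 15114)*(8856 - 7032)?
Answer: 63840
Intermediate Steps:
(15149 - 15114)*(8856 - 7032) = 35*1824 = 63840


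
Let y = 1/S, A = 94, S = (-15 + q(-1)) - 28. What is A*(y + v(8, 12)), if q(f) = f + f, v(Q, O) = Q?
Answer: 33746/45 ≈ 749.91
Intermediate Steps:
q(f) = 2*f
S = -45 (S = (-15 + 2*(-1)) - 28 = (-15 - 2) - 28 = -17 - 28 = -45)
y = -1/45 (y = 1/(-45) = -1/45 ≈ -0.022222)
A*(y + v(8, 12)) = 94*(-1/45 + 8) = 94*(359/45) = 33746/45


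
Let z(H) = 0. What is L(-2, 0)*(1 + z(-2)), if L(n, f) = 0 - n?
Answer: 2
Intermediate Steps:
L(n, f) = -n
L(-2, 0)*(1 + z(-2)) = (-1*(-2))*(1 + 0) = 2*1 = 2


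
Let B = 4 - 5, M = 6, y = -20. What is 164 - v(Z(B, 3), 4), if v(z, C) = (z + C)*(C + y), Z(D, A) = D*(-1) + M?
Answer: 340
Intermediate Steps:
B = -1
Z(D, A) = 6 - D (Z(D, A) = D*(-1) + 6 = -D + 6 = 6 - D)
v(z, C) = (-20 + C)*(C + z) (v(z, C) = (z + C)*(C - 20) = (C + z)*(-20 + C) = (-20 + C)*(C + z))
164 - v(Z(B, 3), 4) = 164 - (4² - 20*4 - 20*(6 - 1*(-1)) + 4*(6 - 1*(-1))) = 164 - (16 - 80 - 20*(6 + 1) + 4*(6 + 1)) = 164 - (16 - 80 - 20*7 + 4*7) = 164 - (16 - 80 - 140 + 28) = 164 - 1*(-176) = 164 + 176 = 340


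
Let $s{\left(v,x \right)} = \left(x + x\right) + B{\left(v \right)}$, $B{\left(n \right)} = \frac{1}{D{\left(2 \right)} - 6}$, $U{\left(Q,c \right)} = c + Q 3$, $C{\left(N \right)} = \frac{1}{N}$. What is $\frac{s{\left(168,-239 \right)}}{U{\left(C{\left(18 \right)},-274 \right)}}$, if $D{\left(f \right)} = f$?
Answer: $\frac{5739}{3286} \approx 1.7465$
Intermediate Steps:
$U{\left(Q,c \right)} = c + 3 Q$
$B{\left(n \right)} = - \frac{1}{4}$ ($B{\left(n \right)} = \frac{1}{2 - 6} = \frac{1}{-4} = - \frac{1}{4}$)
$s{\left(v,x \right)} = - \frac{1}{4} + 2 x$ ($s{\left(v,x \right)} = \left(x + x\right) - \frac{1}{4} = 2 x - \frac{1}{4} = - \frac{1}{4} + 2 x$)
$\frac{s{\left(168,-239 \right)}}{U{\left(C{\left(18 \right)},-274 \right)}} = \frac{- \frac{1}{4} + 2 \left(-239\right)}{-274 + \frac{3}{18}} = \frac{- \frac{1}{4} - 478}{-274 + 3 \cdot \frac{1}{18}} = - \frac{1913}{4 \left(-274 + \frac{1}{6}\right)} = - \frac{1913}{4 \left(- \frac{1643}{6}\right)} = \left(- \frac{1913}{4}\right) \left(- \frac{6}{1643}\right) = \frac{5739}{3286}$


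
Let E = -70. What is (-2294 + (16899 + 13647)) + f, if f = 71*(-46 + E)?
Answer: 20016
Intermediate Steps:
f = -8236 (f = 71*(-46 - 70) = 71*(-116) = -8236)
(-2294 + (16899 + 13647)) + f = (-2294 + (16899 + 13647)) - 8236 = (-2294 + 30546) - 8236 = 28252 - 8236 = 20016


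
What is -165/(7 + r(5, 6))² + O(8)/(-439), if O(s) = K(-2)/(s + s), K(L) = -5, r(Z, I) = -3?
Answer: -36215/3512 ≈ -10.312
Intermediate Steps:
O(s) = -5/(2*s) (O(s) = -5/(s + s) = -5*1/(2*s) = -5/(2*s))
-165/(7 + r(5, 6))² + O(8)/(-439) = -165/(7 - 3)² - 5/2/8/(-439) = -165/(4²) - 5/2*⅛*(-1/439) = -165/16 - 5/16*(-1/439) = -165*1/16 + 5/7024 = -165/16 + 5/7024 = -36215/3512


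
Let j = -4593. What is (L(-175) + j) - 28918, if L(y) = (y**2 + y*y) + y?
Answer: 27564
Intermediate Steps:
L(y) = y + 2*y**2 (L(y) = (y**2 + y**2) + y = 2*y**2 + y = y + 2*y**2)
(L(-175) + j) - 28918 = (-175*(1 + 2*(-175)) - 4593) - 28918 = (-175*(1 - 350) - 4593) - 28918 = (-175*(-349) - 4593) - 28918 = (61075 - 4593) - 28918 = 56482 - 28918 = 27564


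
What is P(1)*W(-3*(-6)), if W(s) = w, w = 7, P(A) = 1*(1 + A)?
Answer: 14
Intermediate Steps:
P(A) = 1 + A
W(s) = 7
P(1)*W(-3*(-6)) = (1 + 1)*7 = 2*7 = 14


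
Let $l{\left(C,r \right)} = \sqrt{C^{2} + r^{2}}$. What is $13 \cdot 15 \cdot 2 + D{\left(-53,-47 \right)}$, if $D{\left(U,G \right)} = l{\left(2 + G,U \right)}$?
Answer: $390 + \sqrt{4834} \approx 459.53$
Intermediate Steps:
$D{\left(U,G \right)} = \sqrt{U^{2} + \left(2 + G\right)^{2}}$ ($D{\left(U,G \right)} = \sqrt{\left(2 + G\right)^{2} + U^{2}} = \sqrt{U^{2} + \left(2 + G\right)^{2}}$)
$13 \cdot 15 \cdot 2 + D{\left(-53,-47 \right)} = 13 \cdot 15 \cdot 2 + \sqrt{\left(-53\right)^{2} + \left(2 - 47\right)^{2}} = 195 \cdot 2 + \sqrt{2809 + \left(-45\right)^{2}} = 390 + \sqrt{2809 + 2025} = 390 + \sqrt{4834}$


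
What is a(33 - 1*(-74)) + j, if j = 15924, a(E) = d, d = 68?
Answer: 15992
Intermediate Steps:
a(E) = 68
a(33 - 1*(-74)) + j = 68 + 15924 = 15992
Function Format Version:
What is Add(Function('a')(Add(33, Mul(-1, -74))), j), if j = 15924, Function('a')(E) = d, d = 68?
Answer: 15992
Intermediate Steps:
Function('a')(E) = 68
Add(Function('a')(Add(33, Mul(-1, -74))), j) = Add(68, 15924) = 15992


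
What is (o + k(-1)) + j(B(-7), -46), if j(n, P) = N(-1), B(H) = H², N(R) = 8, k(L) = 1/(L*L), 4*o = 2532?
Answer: 642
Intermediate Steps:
o = 633 (o = (¼)*2532 = 633)
k(L) = L⁻²
j(n, P) = 8
(o + k(-1)) + j(B(-7), -46) = (633 + (-1)⁻²) + 8 = (633 + 1) + 8 = 634 + 8 = 642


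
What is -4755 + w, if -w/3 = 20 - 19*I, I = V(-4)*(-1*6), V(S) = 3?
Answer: -5841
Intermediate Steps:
I = -18 (I = 3*(-1*6) = 3*(-6) = -18)
w = -1086 (w = -3*(20 - 19*(-18)) = -3*(20 + 342) = -3*362 = -1086)
-4755 + w = -4755 - 1086 = -5841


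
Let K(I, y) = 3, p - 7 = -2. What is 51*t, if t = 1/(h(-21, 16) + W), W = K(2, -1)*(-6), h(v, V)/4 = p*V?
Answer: 51/302 ≈ 0.16887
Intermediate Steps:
p = 5 (p = 7 - 2 = 5)
h(v, V) = 20*V (h(v, V) = 4*(5*V) = 20*V)
W = -18 (W = 3*(-6) = -18)
t = 1/302 (t = 1/(20*16 - 18) = 1/(320 - 18) = 1/302 ≈ 0.0033113)
51*t = 51*(1/302) = 51/302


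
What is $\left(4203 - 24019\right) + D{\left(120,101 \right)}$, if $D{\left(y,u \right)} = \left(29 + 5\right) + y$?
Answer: $-19662$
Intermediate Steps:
$D{\left(y,u \right)} = 34 + y$
$\left(4203 - 24019\right) + D{\left(120,101 \right)} = \left(4203 - 24019\right) + \left(34 + 120\right) = -19816 + 154 = -19662$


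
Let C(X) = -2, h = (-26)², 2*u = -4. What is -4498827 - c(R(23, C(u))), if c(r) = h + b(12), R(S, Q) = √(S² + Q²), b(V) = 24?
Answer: -4499527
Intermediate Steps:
u = -2 (u = (½)*(-4) = -2)
h = 676
R(S, Q) = √(Q² + S²)
c(r) = 700 (c(r) = 676 + 24 = 700)
-4498827 - c(R(23, C(u))) = -4498827 - 1*700 = -4498827 - 700 = -4499527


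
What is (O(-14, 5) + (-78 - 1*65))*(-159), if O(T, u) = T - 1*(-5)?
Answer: 24168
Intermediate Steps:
O(T, u) = 5 + T (O(T, u) = T + 5 = 5 + T)
(O(-14, 5) + (-78 - 1*65))*(-159) = ((5 - 14) + (-78 - 1*65))*(-159) = (-9 + (-78 - 65))*(-159) = (-9 - 143)*(-159) = -152*(-159) = 24168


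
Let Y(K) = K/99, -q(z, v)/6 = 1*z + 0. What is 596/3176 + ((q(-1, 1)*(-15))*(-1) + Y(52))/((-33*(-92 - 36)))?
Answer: 17356013/83007936 ≈ 0.20909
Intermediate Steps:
q(z, v) = -6*z (q(z, v) = -6*(1*z + 0) = -6*(z + 0) = -6*z)
Y(K) = K/99 (Y(K) = K*(1/99) = K/99)
596/3176 + ((q(-1, 1)*(-15))*(-1) + Y(52))/((-33*(-92 - 36))) = 596/3176 + ((-6*(-1)*(-15))*(-1) + (1/99)*52)/((-33*(-92 - 36))) = 596*(1/3176) + ((6*(-15))*(-1) + 52/99)/((-33*(-128))) = 149/794 + (-90*(-1) + 52/99)/4224 = 149/794 + (90 + 52/99)*(1/4224) = 149/794 + (8962/99)*(1/4224) = 149/794 + 4481/209088 = 17356013/83007936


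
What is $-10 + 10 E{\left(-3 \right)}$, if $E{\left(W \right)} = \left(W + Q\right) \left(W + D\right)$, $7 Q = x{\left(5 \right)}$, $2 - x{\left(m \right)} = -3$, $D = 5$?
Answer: $- \frac{390}{7} \approx -55.714$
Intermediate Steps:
$x{\left(m \right)} = 5$ ($x{\left(m \right)} = 2 - -3 = 2 + 3 = 5$)
$Q = \frac{5}{7}$ ($Q = \frac{1}{7} \cdot 5 = \frac{5}{7} \approx 0.71429$)
$E{\left(W \right)} = \left(5 + W\right) \left(\frac{5}{7} + W\right)$ ($E{\left(W \right)} = \left(W + \frac{5}{7}\right) \left(W + 5\right) = \left(\frac{5}{7} + W\right) \left(5 + W\right) = \left(5 + W\right) \left(\frac{5}{7} + W\right)$)
$-10 + 10 E{\left(-3 \right)} = -10 + 10 \left(\frac{25}{7} + \left(-3\right)^{2} + \frac{40}{7} \left(-3\right)\right) = -10 + 10 \left(\frac{25}{7} + 9 - \frac{120}{7}\right) = -10 + 10 \left(- \frac{32}{7}\right) = -10 - \frac{320}{7} = - \frac{390}{7}$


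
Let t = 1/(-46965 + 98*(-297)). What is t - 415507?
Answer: -31608032998/76071 ≈ -4.1551e+5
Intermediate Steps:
t = -1/76071 (t = 1/(-46965 - 29106) = 1/(-76071) = -1/76071 ≈ -1.3146e-5)
t - 415507 = -1/76071 - 415507 = -31608032998/76071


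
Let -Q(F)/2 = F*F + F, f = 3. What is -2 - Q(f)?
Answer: 22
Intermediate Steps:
Q(F) = -2*F - 2*F² (Q(F) = -2*(F*F + F) = -2*(F² + F) = -2*(F + F²) = -2*F - 2*F²)
-2 - Q(f) = -2 - (-2)*3*(1 + 3) = -2 - (-2)*3*4 = -2 - 1*(-24) = -2 + 24 = 22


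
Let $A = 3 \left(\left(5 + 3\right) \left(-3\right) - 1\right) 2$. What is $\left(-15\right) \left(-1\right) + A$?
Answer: $-135$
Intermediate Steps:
$A = -150$ ($A = 3 \left(8 \left(-3\right) - 1\right) 2 = 3 \left(-24 - 1\right) 2 = 3 \left(-25\right) 2 = \left(-75\right) 2 = -150$)
$\left(-15\right) \left(-1\right) + A = \left(-15\right) \left(-1\right) - 150 = 15 - 150 = -135$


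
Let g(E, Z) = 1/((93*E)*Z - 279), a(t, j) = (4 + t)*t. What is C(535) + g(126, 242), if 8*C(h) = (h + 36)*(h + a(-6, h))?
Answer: 885624379757/22683816 ≈ 39042.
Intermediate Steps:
a(t, j) = t*(4 + t)
g(E, Z) = 1/(-279 + 93*E*Z) (g(E, Z) = 1/(93*E*Z - 279) = 1/(-279 + 93*E*Z))
C(h) = (12 + h)*(36 + h)/8 (C(h) = ((h + 36)*(h - 6*(4 - 6)))/8 = ((36 + h)*(h - 6*(-2)))/8 = ((36 + h)*(h + 12))/8 = ((36 + h)*(12 + h))/8 = ((12 + h)*(36 + h))/8 = (12 + h)*(36 + h)/8)
C(535) + g(126, 242) = (54 + 6*535 + (⅛)*535²) + 1/(93*(-3 + 126*242)) = (54 + 3210 + (⅛)*286225) + 1/(93*(-3 + 30492)) = (54 + 3210 + 286225/8) + (1/93)/30489 = 312337/8 + (1/93)*(1/30489) = 312337/8 + 1/2835477 = 885624379757/22683816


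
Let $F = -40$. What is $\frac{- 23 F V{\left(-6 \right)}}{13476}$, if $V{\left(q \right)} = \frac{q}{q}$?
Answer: $\frac{230}{3369} \approx 0.068269$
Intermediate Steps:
$V{\left(q \right)} = 1$
$\frac{- 23 F V{\left(-6 \right)}}{13476} = \frac{\left(-23\right) \left(-40\right) 1}{13476} = 920 \cdot 1 \cdot \frac{1}{13476} = 920 \cdot \frac{1}{13476} = \frac{230}{3369}$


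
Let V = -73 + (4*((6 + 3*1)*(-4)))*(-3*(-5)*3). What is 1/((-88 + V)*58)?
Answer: -1/385178 ≈ -2.5962e-6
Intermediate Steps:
V = -6553 (V = -73 + (4*((6 + 3)*(-4)))*(15*3) = -73 + (4*(9*(-4)))*45 = -73 + (4*(-36))*45 = -73 - 144*45 = -73 - 6480 = -6553)
1/((-88 + V)*58) = 1/((-88 - 6553)*58) = 1/(-6641*58) = 1/(-385178) = -1/385178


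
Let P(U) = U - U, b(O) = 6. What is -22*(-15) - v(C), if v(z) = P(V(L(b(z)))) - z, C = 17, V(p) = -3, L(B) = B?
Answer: 347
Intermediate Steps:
P(U) = 0
v(z) = -z (v(z) = 0 - z = -z)
-22*(-15) - v(C) = -22*(-15) - (-1)*17 = 330 - 1*(-17) = 330 + 17 = 347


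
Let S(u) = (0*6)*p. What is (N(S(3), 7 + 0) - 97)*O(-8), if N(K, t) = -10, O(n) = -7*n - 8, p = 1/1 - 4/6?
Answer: -5136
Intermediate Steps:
p = 1/3 (p = 1*1 - 4*1/6 = 1 - 2/3 = 1/3 ≈ 0.33333)
O(n) = -8 - 7*n
S(u) = 0 (S(u) = (0*6)*(1/3) = 0*(1/3) = 0)
(N(S(3), 7 + 0) - 97)*O(-8) = (-10 - 97)*(-8 - 7*(-8)) = -107*(-8 + 56) = -107*48 = -5136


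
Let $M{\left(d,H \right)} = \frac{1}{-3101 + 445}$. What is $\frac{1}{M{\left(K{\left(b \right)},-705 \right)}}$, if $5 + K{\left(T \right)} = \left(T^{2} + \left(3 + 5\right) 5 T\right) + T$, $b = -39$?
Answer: $-2656$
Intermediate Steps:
$K{\left(T \right)} = -5 + T^{2} + 41 T$ ($K{\left(T \right)} = -5 + \left(\left(T^{2} + \left(3 + 5\right) 5 T\right) + T\right) = -5 + \left(\left(T^{2} + 8 \cdot 5 T\right) + T\right) = -5 + \left(\left(T^{2} + 40 T\right) + T\right) = -5 + \left(T^{2} + 41 T\right) = -5 + T^{2} + 41 T$)
$M{\left(d,H \right)} = - \frac{1}{2656}$ ($M{\left(d,H \right)} = \frac{1}{-2656} = - \frac{1}{2656}$)
$\frac{1}{M{\left(K{\left(b \right)},-705 \right)}} = \frac{1}{- \frac{1}{2656}} = -2656$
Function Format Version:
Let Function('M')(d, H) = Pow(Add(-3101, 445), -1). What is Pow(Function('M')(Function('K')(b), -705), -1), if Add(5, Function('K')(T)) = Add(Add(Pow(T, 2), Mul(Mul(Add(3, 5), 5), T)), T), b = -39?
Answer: -2656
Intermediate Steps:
Function('K')(T) = Add(-5, Pow(T, 2), Mul(41, T)) (Function('K')(T) = Add(-5, Add(Add(Pow(T, 2), Mul(Mul(Add(3, 5), 5), T)), T)) = Add(-5, Add(Add(Pow(T, 2), Mul(Mul(8, 5), T)), T)) = Add(-5, Add(Add(Pow(T, 2), Mul(40, T)), T)) = Add(-5, Add(Pow(T, 2), Mul(41, T))) = Add(-5, Pow(T, 2), Mul(41, T)))
Function('M')(d, H) = Rational(-1, 2656) (Function('M')(d, H) = Pow(-2656, -1) = Rational(-1, 2656))
Pow(Function('M')(Function('K')(b), -705), -1) = Pow(Rational(-1, 2656), -1) = -2656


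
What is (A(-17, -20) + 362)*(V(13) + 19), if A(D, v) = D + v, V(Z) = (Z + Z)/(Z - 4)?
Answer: 64025/9 ≈ 7113.9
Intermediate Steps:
V(Z) = 2*Z/(-4 + Z) (V(Z) = (2*Z)/(-4 + Z) = 2*Z/(-4 + Z))
(A(-17, -20) + 362)*(V(13) + 19) = ((-17 - 20) + 362)*(2*13/(-4 + 13) + 19) = (-37 + 362)*(2*13/9 + 19) = 325*(2*13*(⅑) + 19) = 325*(26/9 + 19) = 325*(197/9) = 64025/9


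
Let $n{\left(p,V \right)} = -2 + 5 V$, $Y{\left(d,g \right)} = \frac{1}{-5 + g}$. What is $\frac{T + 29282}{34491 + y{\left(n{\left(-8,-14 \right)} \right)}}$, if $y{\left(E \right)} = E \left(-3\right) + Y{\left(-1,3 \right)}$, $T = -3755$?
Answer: $\frac{51054}{69413} \approx 0.73551$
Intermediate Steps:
$y{\left(E \right)} = - \frac{1}{2} - 3 E$ ($y{\left(E \right)} = E \left(-3\right) + \frac{1}{-5 + 3} = - 3 E + \frac{1}{-2} = - 3 E - \frac{1}{2} = - \frac{1}{2} - 3 E$)
$\frac{T + 29282}{34491 + y{\left(n{\left(-8,-14 \right)} \right)}} = \frac{-3755 + 29282}{34491 - \left(\frac{1}{2} + 3 \left(-2 + 5 \left(-14\right)\right)\right)} = \frac{25527}{34491 - \left(\frac{1}{2} + 3 \left(-2 - 70\right)\right)} = \frac{25527}{34491 - - \frac{431}{2}} = \frac{25527}{34491 + \left(- \frac{1}{2} + 216\right)} = \frac{25527}{34491 + \frac{431}{2}} = \frac{25527}{\frac{69413}{2}} = 25527 \cdot \frac{2}{69413} = \frac{51054}{69413}$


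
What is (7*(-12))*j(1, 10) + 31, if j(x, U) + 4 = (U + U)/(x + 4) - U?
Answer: 871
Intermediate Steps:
j(x, U) = -4 - U + 2*U/(4 + x) (j(x, U) = -4 + ((U + U)/(x + 4) - U) = -4 + ((2*U)/(4 + x) - U) = -4 + (2*U/(4 + x) - U) = -4 + (-U + 2*U/(4 + x)) = -4 - U + 2*U/(4 + x))
(7*(-12))*j(1, 10) + 31 = (7*(-12))*((-16 - 4*1 - 2*10 - 1*10*1)/(4 + 1)) + 31 = -84*(-16 - 4 - 20 - 10)/5 + 31 = -84*(-50)/5 + 31 = -84*(-10) + 31 = 840 + 31 = 871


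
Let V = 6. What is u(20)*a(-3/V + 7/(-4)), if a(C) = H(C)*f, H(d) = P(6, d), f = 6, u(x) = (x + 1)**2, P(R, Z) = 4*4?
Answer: 42336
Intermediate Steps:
P(R, Z) = 16
u(x) = (1 + x)**2
H(d) = 16
a(C) = 96 (a(C) = 16*6 = 96)
u(20)*a(-3/V + 7/(-4)) = (1 + 20)**2*96 = 21**2*96 = 441*96 = 42336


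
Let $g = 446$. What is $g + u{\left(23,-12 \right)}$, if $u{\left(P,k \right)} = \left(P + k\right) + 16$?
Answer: $473$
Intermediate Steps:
$u{\left(P,k \right)} = 16 + P + k$
$g + u{\left(23,-12 \right)} = 446 + \left(16 + 23 - 12\right) = 446 + 27 = 473$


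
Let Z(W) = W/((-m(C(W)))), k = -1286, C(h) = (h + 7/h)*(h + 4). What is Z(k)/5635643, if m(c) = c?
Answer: 826898/5974275955510889 ≈ 1.3841e-10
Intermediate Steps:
C(h) = (4 + h)*(h + 7/h) (C(h) = (h + 7/h)*(4 + h) = (4 + h)*(h + 7/h))
Z(W) = W/(-7 - W² - 28/W - 4*W) (Z(W) = W/((-(7 + W² + 4*W + 28/W))) = W/(-7 - W² - 28/W - 4*W))
Z(k)/5635643 = -1*(-1286)²/(28 - 1286*(7 + (-1286)² + 4*(-1286)))/5635643 = -1*1653796/(28 - 1286*(7 + 1653796 - 5144))*(1/5635643) = -1*1653796/(28 - 1286*1648659)*(1/5635643) = -1*1653796/(28 - 2120175474)*(1/5635643) = -1*1653796/(-2120175446)*(1/5635643) = -1*1653796*(-1/2120175446)*(1/5635643) = (826898/1060087723)*(1/5635643) = 826898/5974275955510889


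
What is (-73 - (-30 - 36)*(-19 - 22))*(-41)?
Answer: 113939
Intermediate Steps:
(-73 - (-30 - 36)*(-19 - 22))*(-41) = (-73 - (-66)*(-41))*(-41) = (-73 - 1*2706)*(-41) = (-73 - 2706)*(-41) = -2779*(-41) = 113939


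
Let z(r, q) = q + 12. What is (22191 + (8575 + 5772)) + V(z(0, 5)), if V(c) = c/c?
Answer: 36539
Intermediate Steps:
z(r, q) = 12 + q
V(c) = 1
(22191 + (8575 + 5772)) + V(z(0, 5)) = (22191 + (8575 + 5772)) + 1 = (22191 + 14347) + 1 = 36538 + 1 = 36539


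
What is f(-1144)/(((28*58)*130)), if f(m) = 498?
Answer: 249/105560 ≈ 0.0023588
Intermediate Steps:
f(-1144)/(((28*58)*130)) = 498/(((28*58)*130)) = 498/((1624*130)) = 498/211120 = 498*(1/211120) = 249/105560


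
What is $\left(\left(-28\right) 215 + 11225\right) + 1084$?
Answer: $6289$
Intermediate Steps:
$\left(\left(-28\right) 215 + 11225\right) + 1084 = \left(-6020 + 11225\right) + 1084 = 5205 + 1084 = 6289$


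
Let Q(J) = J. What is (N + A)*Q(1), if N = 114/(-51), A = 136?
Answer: 2274/17 ≈ 133.76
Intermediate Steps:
N = -38/17 (N = 114*(-1/51) = -38/17 ≈ -2.2353)
(N + A)*Q(1) = (-38/17 + 136)*1 = (2274/17)*1 = 2274/17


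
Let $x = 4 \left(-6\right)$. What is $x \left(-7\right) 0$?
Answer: $0$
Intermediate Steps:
$x = -24$
$x \left(-7\right) 0 = \left(-24\right) \left(-7\right) 0 = 168 \cdot 0 = 0$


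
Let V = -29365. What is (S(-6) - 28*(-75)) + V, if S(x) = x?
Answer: -27271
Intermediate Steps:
(S(-6) - 28*(-75)) + V = (-6 - 28*(-75)) - 29365 = (-6 + 2100) - 29365 = 2094 - 29365 = -27271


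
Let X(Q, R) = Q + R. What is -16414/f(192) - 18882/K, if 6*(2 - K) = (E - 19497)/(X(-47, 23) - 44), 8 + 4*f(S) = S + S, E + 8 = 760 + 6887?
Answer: 135729769/259487 ≈ 523.07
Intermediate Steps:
E = 7639 (E = -8 + (760 + 6887) = -8 + 7647 = 7639)
f(S) = -2 + S/2 (f(S) = -2 + (S + S)/4 = -2 + (2*S)/4 = -2 + S/2)
K = -5521/204 (K = 2 - (7639 - 19497)/(6*((-47 + 23) - 44)) = 2 - (-5929)/(3*(-24 - 44)) = 2 - (-5929)/(3*(-68)) = 2 - (-5929)*(-1)/(3*68) = 2 - ⅙*5929/34 = 2 - 5929/204 = -5521/204 ≈ -27.064)
-16414/f(192) - 18882/K = -16414/(-2 + (½)*192) - 18882/(-5521/204) = -16414/(-2 + 96) - 18882*(-204/5521) = -16414/94 + 3851928/5521 = -16414*1/94 + 3851928/5521 = -8207/47 + 3851928/5521 = 135729769/259487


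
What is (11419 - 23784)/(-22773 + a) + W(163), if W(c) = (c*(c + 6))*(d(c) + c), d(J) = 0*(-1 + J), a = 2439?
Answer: 91302946139/20334 ≈ 4.4902e+6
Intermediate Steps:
d(J) = 0
W(c) = c**2*(6 + c) (W(c) = (c*(c + 6))*(0 + c) = (c*(6 + c))*c = c**2*(6 + c))
(11419 - 23784)/(-22773 + a) + W(163) = (11419 - 23784)/(-22773 + 2439) + 163**2*(6 + 163) = -12365/(-20334) + 26569*169 = -12365*(-1/20334) + 4490161 = 12365/20334 + 4490161 = 91302946139/20334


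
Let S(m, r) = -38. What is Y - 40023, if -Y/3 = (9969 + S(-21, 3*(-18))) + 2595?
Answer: -77601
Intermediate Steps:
Y = -37578 (Y = -3*((9969 - 38) + 2595) = -3*(9931 + 2595) = -3*12526 = -37578)
Y - 40023 = -37578 - 40023 = -77601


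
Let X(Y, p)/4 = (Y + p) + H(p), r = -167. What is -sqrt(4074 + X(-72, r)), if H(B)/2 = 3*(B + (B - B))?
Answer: -I*sqrt(890) ≈ -29.833*I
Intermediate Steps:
H(B) = 6*B (H(B) = 2*(3*(B + (B - B))) = 2*(3*(B + 0)) = 2*(3*B) = 6*B)
X(Y, p) = 4*Y + 28*p (X(Y, p) = 4*((Y + p) + 6*p) = 4*(Y + 7*p) = 4*Y + 28*p)
-sqrt(4074 + X(-72, r)) = -sqrt(4074 + (4*(-72) + 28*(-167))) = -sqrt(4074 + (-288 - 4676)) = -sqrt(4074 - 4964) = -sqrt(-890) = -I*sqrt(890)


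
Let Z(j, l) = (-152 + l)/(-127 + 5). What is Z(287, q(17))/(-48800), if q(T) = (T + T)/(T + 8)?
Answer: -1883/74420000 ≈ -2.5302e-5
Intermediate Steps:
q(T) = 2*T/(8 + T) (q(T) = (2*T)/(8 + T) = 2*T/(8 + T))
Z(j, l) = 76/61 - l/122 (Z(j, l) = (-152 + l)/(-122) = (-152 + l)*(-1/122) = 76/61 - l/122)
Z(287, q(17))/(-48800) = (76/61 - 17/(61*(8 + 17)))/(-48800) = (76/61 - 17/(61*25))*(-1/48800) = (76/61 - 1/122*34/25)*(-1/48800) = (76/61 - 17/1525)*(-1/48800) = (1883/1525)*(-1/48800) = -1883/74420000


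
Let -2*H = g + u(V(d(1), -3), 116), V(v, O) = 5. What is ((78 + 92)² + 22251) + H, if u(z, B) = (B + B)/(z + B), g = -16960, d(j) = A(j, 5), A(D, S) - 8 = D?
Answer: 7215235/121 ≈ 59630.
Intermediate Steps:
A(D, S) = 8 + D
d(j) = 8 + j
u(z, B) = 2*B/(B + z) (u(z, B) = (2*B)/(B + z) = 2*B/(B + z))
H = 1025964/121 (H = -(-16960 + 2*116/(116 + 5))/2 = -(-16960 + 2*116/121)/2 = -(-16960 + 2*116*(1/121))/2 = -(-16960 + 232/121)/2 = -½*(-2051928/121) = 1025964/121 ≈ 8479.0)
((78 + 92)² + 22251) + H = ((78 + 92)² + 22251) + 1025964/121 = (170² + 22251) + 1025964/121 = (28900 + 22251) + 1025964/121 = 51151 + 1025964/121 = 7215235/121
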